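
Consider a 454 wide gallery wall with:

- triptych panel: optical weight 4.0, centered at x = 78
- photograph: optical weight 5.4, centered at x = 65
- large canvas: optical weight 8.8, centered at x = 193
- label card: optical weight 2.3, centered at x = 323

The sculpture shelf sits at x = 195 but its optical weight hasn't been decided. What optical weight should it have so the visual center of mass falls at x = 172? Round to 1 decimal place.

Known weights sum to 4.0 + 5.4 + 8.8 + 2.3 = 20.5; their moment is 4.0·78 + 5.4·65 + 8.8·193 + 2.3·323 = 3104.3.
For the centroid to hit 172: (3104.3 + w·195) / (20.5 + w) = 172.
Rearranging, w·(195 − 172) = 172·20.5 − 3104.3 = 421.7, so w ≈ 421.7/23 = 18.33.

w ≈ 18.3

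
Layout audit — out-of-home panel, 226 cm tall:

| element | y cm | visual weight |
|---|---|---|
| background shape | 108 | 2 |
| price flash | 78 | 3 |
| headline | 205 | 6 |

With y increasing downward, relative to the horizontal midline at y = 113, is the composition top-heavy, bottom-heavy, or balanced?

Σw = 2 + 3 + 6 = 11.
y: (2·108 + 3·78 + 6·205) / 11 = 1680 / 11 ≈ 152.73
152.7 vs midline 113 → bottom-heavy.

bottom-heavy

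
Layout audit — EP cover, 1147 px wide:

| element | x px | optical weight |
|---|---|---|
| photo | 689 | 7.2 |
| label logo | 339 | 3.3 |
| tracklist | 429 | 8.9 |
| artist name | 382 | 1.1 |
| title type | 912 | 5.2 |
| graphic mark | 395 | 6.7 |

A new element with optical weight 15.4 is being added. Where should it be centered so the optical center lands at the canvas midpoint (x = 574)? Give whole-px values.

x ≈ 632

New total weight: (7.2 + 3.3 + 8.9 + 1.1 + 5.2 + 6.7) + 15.4 = 47.8.
Along x: (17706.7 + 15.4·x) / 47.8 = 574 (existing moment 7.2·689 + 3.3·339 + 8.9·429 + 1.1·382 + 5.2·912 + 6.7·395 = 17706.7) ⇒ x = (27437.2 − 17706.7) / 15.4 ≈ 631.85.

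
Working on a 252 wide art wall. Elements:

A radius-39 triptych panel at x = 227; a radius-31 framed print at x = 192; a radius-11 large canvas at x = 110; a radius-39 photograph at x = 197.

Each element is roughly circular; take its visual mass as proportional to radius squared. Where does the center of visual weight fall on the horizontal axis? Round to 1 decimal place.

Weights ∝ r²: triptych panel 39² = 1521, framed print 31² = 961, large canvas 11² = 121, photograph 39² = 1521; Σw = 4124.
x: (1521·227 + 961·192 + 121·110 + 1521·197) / 4124 = 842726 / 4124 ≈ 204.35

x ≈ 204.3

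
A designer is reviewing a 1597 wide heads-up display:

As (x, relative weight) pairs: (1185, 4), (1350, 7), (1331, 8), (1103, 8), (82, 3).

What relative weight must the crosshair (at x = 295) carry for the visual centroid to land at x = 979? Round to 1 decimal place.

w ≈ 6.6

Existing Σw = 30 (4 + 7 + 8 + 8 + 3); existing moment 4·1185 + 7·1350 + 8·1331 + 8·1103 + 3·82 = 33908.
Balance at x = 979 requires (33908 + w·295) / (30 + w) = 979.
Solving: w = (979·30 − 33908) / (295 − 979) = -4538 / -684 ≈ 6.63.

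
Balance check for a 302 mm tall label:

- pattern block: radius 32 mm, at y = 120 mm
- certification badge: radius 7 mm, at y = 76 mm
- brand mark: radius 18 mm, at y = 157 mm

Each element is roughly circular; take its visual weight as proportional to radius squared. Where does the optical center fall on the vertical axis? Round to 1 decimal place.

y ≈ 127.0

Weights ∝ r²: pattern block 32² = 1024, certification badge 7² = 49, brand mark 18² = 324; Σw = 1397.
y-moment: 1024·120 + 49·76 + 324·157 = 177472; centroid 177472/1397 ≈ 127.04.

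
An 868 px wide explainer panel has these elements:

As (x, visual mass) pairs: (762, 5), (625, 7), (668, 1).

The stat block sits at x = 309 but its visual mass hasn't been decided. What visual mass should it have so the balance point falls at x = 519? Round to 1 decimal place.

w ≈ 10.0

Fixed elements: Σw = 5 + 7 + 1 = 13, Σw·x = 5·762 + 7·625 + 1·668 = 8853.
Balance at x = 519 requires (8853 + w·309) / (13 + w) = 519.
So w = (519·13 − 8853)/(309 − 519) = -2106/-210 ≈ 10.03.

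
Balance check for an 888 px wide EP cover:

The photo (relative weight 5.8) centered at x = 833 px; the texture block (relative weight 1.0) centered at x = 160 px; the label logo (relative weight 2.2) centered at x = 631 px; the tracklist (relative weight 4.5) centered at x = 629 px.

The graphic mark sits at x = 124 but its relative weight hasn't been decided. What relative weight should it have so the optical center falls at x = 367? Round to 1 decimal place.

w ≈ 17.5

Fixed elements: Σw = 5.8 + 1.0 + 2.2 + 4.5 = 13.5, Σw·x = 5.8·833 + 1.0·160 + 2.2·631 + 4.5·629 = 9210.1.
Balance at x = 367 requires (9210.1 + w·124) / (13.5 + w) = 367.
Solving: w = (367·13.5 − 9210.1) / (124 − 367) = -4255.6 / -243 ≈ 17.51.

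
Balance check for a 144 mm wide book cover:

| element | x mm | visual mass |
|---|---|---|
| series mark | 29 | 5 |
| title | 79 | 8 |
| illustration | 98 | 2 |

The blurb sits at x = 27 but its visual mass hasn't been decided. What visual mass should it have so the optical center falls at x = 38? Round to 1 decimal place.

w ≈ 36.6

Known weights sum to 5 + 8 + 2 = 15; their moment is 5·29 + 8·79 + 2·98 = 973.
Balance at x = 38 requires (973 + w·27) / (15 + w) = 38.
Rearranging, w·(27 − 38) = 38·15 − 973 = -403, so w ≈ -403/-11 = 36.64.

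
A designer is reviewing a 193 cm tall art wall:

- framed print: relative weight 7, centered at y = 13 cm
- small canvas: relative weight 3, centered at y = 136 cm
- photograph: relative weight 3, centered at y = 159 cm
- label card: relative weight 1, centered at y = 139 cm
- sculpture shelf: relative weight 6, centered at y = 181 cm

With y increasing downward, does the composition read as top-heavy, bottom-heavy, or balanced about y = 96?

bottom-heavy

Σw = 7 + 3 + 3 + 1 + 6 = 20.
y-moment: 7·13 + 3·136 + 3·159 + 1·139 + 6·181 = 2201; centroid 2201/20 ≈ 110.05.
Since 110.0 is below (larger y than) 96, the composition reads bottom-heavy.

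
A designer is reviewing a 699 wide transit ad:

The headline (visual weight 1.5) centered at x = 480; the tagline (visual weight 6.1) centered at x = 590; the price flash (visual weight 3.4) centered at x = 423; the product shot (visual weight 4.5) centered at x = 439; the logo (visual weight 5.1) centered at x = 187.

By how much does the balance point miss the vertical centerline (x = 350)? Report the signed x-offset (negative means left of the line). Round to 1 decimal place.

≈ 71.7

Total weight = 1.5 + 6.1 + 3.4 + 4.5 + 5.1 = 20.6.
x-moment: 1.5·480 + 6.1·590 + 3.4·423 + 4.5·439 + 5.1·187 = 8686.4; centroid 8686.4/20.6 ≈ 421.67.
Against x = 350, that's 421.67 − 350 = 71.67.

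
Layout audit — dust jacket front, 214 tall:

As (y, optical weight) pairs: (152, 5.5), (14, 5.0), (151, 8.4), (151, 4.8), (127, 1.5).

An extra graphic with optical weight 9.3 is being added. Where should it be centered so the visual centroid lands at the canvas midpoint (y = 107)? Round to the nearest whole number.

y ≈ 65

After adding the extra graphic, total weight = 5.5 + 5.0 + 8.4 + 4.8 + 1.5 + 9.3 = 34.5.
y: target moment 34.5×107 = 3691.5; current 5.5·152 + 5.0·14 + 8.4·151 + 4.8·151 + 1.5·127 = 3089.7; the extra graphic supplies 601.8, so y = 601.8/9.3 ≈ 64.71.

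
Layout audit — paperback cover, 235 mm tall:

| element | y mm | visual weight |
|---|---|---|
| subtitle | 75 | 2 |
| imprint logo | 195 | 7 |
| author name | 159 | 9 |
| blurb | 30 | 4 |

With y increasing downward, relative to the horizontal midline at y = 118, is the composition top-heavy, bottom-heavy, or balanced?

Total weight = 2 + 7 + 9 + 4 = 22.
Σw·y = 2·75 + 7·195 + 9·159 + 4·30 = 3066, so ȳ = 3066/22 ≈ 139.36.
Since 139.4 is below (larger y than) 118, the composition reads bottom-heavy.

bottom-heavy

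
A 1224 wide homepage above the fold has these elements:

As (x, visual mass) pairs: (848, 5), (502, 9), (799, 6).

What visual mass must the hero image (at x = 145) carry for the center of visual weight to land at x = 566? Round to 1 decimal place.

Fixed elements: Σw = 5 + 9 + 6 = 20, Σw·x = 5·848 + 9·502 + 6·799 = 13552.
Set Σw·x/Σw = 566: (13552 + 145w) = 566·(20 + w).
Rearranging, w·(145 − 566) = 566·20 − 13552 = -2232, so w ≈ -2232/-421 = 5.30.

w ≈ 5.3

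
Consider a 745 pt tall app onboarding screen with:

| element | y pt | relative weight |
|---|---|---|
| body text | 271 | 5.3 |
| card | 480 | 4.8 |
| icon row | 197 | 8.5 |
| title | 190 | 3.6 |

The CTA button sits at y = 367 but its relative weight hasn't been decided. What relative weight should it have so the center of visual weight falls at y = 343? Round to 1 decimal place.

w ≈ 63.2

Fixed elements: Σw = 5.3 + 4.8 + 8.5 + 3.6 = 22.2, Σw·y = 5.3·271 + 4.8·480 + 8.5·197 + 3.6·190 = 6098.8.
Balance at y = 343 requires (6098.8 + w·367) / (22.2 + w) = 343.
Rearranging, w·(367 − 343) = 343·22.2 − 6098.8 = 1515.8, so w ≈ 1515.8/24 = 63.16.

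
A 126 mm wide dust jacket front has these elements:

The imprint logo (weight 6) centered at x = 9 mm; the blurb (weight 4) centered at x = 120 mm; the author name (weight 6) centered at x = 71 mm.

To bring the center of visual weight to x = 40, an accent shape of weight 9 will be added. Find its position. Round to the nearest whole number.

New total weight: (6 + 4 + 6) + 9 = 25.
x: need Σw·x = 25·40 = 1000. Existing = 6·9 + 4·120 + 6·71 = 960. Remainder 40 / 9 ≈ 4.44.

x ≈ 4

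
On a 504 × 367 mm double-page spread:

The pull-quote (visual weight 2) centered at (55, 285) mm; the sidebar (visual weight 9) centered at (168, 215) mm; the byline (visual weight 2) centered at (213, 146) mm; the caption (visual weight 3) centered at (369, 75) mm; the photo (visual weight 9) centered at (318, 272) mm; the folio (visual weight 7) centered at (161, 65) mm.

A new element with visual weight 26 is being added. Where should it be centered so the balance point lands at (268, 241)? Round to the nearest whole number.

(323, 310)

With the new element, Σw becomes 2 + 9 + 2 + 3 + 9 + 7 + 26 = 58.
x: target moment 58×268 = 15544; current 2·55 + 9·168 + 2·213 + 3·369 + 9·318 + 7·161 = 7144; the new element supplies 8400, so x = 8400/26 ≈ 323.08.
y: target moment 58×241 = 13978; current 2·285 + 9·215 + 2·146 + 3·75 + 9·272 + 7·65 = 5925; the new element supplies 8053, so y = 8053/26 ≈ 309.73.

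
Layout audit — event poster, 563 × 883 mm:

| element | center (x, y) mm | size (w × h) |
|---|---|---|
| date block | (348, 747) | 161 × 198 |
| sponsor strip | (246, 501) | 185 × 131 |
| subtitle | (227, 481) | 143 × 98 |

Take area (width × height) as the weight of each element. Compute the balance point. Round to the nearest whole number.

(289, 609)

Areas → weights: date block 161·198 = 31878, sponsor strip 185·131 = 24235, subtitle 143·98 = 14014; Σw = 70127.
x: (31878·348 + 24235·246 + 14014·227) / 70127 = 20236532 / 70127 ≈ 288.57
y: (31878·747 + 24235·501 + 14014·481) / 70127 = 42695335 / 70127 ≈ 608.83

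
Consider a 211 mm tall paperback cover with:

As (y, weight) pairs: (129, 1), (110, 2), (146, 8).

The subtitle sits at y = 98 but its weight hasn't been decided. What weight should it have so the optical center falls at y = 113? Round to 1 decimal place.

w ≈ 18.3

Fixed elements: Σw = 1 + 2 + 8 = 11, Σw·y = 1·129 + 2·110 + 8·146 = 1517.
Balance at y = 113 requires (1517 + w·98) / (11 + w) = 113.
Solving: w = (113·11 − 1517) / (98 − 113) = -274 / -15 ≈ 18.27.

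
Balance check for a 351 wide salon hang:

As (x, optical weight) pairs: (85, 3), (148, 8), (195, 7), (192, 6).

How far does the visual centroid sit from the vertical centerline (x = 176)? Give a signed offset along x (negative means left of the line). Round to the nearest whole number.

Total weight = 3 + 8 + 7 + 6 = 24.
x: (3·85 + 8·148 + 7·195 + 6·192) / 24 = 3956 / 24 ≈ 164.83
Difference: 164.83 − 176 ≈ -11.17.

≈ -11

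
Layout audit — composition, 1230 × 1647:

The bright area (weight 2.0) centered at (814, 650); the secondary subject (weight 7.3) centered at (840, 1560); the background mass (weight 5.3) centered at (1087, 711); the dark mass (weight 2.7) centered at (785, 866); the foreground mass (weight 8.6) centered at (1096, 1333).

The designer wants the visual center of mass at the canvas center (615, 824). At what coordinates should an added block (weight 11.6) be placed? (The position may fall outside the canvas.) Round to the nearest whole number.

After adding the added block, total weight = 2.0 + 7.3 + 5.3 + 2.7 + 8.6 + 11.6 = 37.5.
x: need Σw·x = 37.5·615 = 23062.5. Existing = 2.0·814 + 7.3·840 + 5.3·1087 + 2.7·785 + 8.6·1096 = 25066.2. Remainder -2003.7 / 11.6 ≈ -172.73.
y: need Σw·y = 37.5·824 = 30900.0. Existing = 2.0·650 + 7.3·1560 + 5.3·711 + 2.7·866 + 8.6·1333 = 30258.3. Remainder 641.7 / 11.6 ≈ 55.32.

(-173, 55)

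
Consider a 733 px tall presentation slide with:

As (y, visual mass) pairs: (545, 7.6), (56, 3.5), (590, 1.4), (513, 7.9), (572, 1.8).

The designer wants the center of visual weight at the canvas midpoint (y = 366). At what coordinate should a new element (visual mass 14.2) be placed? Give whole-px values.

With the new element, Σw becomes 7.6 + 3.5 + 1.4 + 7.9 + 1.8 + 14.2 = 36.4.
y: need Σw·y = 36.4·366 = 13322.4. Existing = 7.6·545 + 3.5·56 + 1.4·590 + 7.9·513 + 1.8·572 = 10246.3. Remainder 3076.1 / 14.2 ≈ 216.63.

y ≈ 217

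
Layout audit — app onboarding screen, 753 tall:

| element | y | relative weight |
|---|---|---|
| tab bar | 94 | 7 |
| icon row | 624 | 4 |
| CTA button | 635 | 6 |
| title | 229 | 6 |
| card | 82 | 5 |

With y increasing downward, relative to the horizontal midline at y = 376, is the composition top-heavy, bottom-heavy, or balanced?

top-heavy

Σw = 7 + 4 + 6 + 6 + 5 = 28.
y-moment: 7·94 + 4·624 + 6·635 + 6·229 + 5·82 = 8748; centroid 8748/28 ≈ 312.43.
Since 312.4 is above (smaller y than) 376, the composition reads top-heavy.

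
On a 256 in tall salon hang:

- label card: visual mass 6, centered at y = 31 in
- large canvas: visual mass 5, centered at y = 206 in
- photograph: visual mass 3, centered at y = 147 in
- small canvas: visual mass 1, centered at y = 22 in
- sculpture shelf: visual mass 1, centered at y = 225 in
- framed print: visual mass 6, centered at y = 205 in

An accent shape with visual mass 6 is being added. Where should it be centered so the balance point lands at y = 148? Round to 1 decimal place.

New total weight: (6 + 5 + 3 + 1 + 1 + 6) + 6 = 28.
y: need Σw·y = 28·148 = 4144. Existing = 6·31 + 5·206 + 3·147 + 1·22 + 1·225 + 6·205 = 3134. Remainder 1010 / 6 ≈ 168.33.

y ≈ 168.3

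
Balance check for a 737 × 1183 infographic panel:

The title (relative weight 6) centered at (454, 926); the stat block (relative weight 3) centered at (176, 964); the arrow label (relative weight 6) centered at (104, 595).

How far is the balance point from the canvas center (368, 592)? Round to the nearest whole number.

≈ 236

Σw = 6 + 3 + 6 = 15.
x: (6·454 + 3·176 + 6·104) / 15 = 3876 / 15 ≈ 258.40
y: (6·926 + 3·964 + 6·595) / 15 = 12018 / 15 ≈ 801.20
From (368, 592): dx = -109.60, dy = 209.20, so the distance is √(dx²+dy²) ≈ 236.17.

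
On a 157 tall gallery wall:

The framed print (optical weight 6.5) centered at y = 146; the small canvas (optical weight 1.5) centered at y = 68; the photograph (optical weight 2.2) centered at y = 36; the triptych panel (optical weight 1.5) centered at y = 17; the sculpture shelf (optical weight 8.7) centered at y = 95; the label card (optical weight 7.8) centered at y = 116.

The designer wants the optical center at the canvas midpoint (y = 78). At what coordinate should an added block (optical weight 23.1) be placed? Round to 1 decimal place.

After adding the added block, total weight = 6.5 + 1.5 + 2.2 + 1.5 + 8.7 + 7.8 + 23.1 = 51.3.
y: target moment 51.3×78 = 4001.4; current 6.5·146 + 1.5·68 + 2.2·36 + 1.5·17 + 8.7·95 + 7.8·116 = 2887.0; the added block supplies 1114.4, so y = 1114.4/23.1 ≈ 48.24.

y ≈ 48.2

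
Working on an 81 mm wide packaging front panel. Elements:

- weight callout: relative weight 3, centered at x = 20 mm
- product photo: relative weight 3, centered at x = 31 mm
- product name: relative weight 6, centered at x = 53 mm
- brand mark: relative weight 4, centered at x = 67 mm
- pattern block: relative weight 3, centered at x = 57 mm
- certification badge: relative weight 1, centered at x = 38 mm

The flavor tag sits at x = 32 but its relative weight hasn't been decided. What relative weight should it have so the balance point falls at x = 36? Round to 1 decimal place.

w ≈ 57.0

Fixed elements: Σw = 3 + 3 + 6 + 4 + 3 + 1 = 20, Σw·x = 3·20 + 3·31 + 6·53 + 4·67 + 3·57 + 1·38 = 948.
Set Σw·x/Σw = 36: (948 + 32w) = 36·(20 + w).
Rearranging, w·(32 − 36) = 36·20 − 948 = -228, so w ≈ -228/-4 = 57.00.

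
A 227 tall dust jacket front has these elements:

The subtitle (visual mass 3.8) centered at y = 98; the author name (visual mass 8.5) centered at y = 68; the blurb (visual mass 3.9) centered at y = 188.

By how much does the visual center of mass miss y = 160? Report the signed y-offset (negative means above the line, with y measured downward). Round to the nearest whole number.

≈ -56

Total weight = 3.8 + 8.5 + 3.9 = 16.2.
y-moment: 3.8·98 + 8.5·68 + 3.9·188 = 1683.6; centroid 1683.6/16.2 ≈ 103.93.
Offset from y = 160: 103.93 − 160 ≈ -56.07.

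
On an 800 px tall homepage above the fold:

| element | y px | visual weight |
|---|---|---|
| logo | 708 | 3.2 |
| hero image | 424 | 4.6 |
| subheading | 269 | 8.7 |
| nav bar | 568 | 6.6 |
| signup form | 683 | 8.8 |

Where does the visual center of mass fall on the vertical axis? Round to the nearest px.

y ≈ 511

Σw = 3.2 + 4.6 + 8.7 + 6.6 + 8.8 = 31.9.
Σw·y = 3.2·708 + 4.6·424 + 8.7·269 + 6.6·568 + 8.8·683 = 16315.5, so ȳ = 16315.5/31.9 ≈ 511.46.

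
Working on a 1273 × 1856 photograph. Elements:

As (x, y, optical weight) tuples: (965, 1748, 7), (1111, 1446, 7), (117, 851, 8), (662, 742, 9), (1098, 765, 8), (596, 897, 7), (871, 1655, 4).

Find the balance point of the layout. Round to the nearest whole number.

(757, 1097)

Total weight = 7 + 7 + 8 + 9 + 8 + 7 + 4 = 50.
Σw·x = 37866; x̄ = 37866/50 ≈ 757.32.
y: moment 54863 / weight 50 ≈ 1097.26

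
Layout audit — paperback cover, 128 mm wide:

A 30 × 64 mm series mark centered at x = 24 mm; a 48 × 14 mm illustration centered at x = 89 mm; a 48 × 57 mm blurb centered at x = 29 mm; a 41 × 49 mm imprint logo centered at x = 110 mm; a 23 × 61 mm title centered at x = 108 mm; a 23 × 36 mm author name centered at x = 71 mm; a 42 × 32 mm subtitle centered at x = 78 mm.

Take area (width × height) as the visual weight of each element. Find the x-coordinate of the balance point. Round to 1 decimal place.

x ≈ 66.1

Taking area as weight: series mark 30·64 = 1920, illustration 48·14 = 672, blurb 48·57 = 2736, imprint logo 41·49 = 2009, title 23·61 = 1403, author name 23·36 = 828, subtitle 42·32 = 1344. Sum 10912.
x: (1920·24 + 672·89 + 2736·29 + 2009·110 + 1403·108 + 828·71 + 1344·78) / 10912 = 721366 / 10912 ≈ 66.11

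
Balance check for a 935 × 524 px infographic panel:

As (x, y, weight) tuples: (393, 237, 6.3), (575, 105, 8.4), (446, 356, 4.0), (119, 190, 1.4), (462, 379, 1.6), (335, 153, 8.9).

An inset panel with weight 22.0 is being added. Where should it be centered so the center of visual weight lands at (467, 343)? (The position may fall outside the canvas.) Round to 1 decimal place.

With the inset panel, Σw becomes 6.3 + 8.4 + 4.0 + 1.4 + 1.6 + 8.9 + 22.0 = 52.6.
x: target moment 52.6×467 = 24564.2; current 6.3·393 + 8.4·575 + 4.0·446 + 1.4·119 + 1.6·462 + 8.9·335 = 12977.2; the inset panel supplies 11587.0, so x = 11587.0/22.0 ≈ 526.68.
y: target moment 52.6×343 = 18041.8; current 6.3·237 + 8.4·105 + 4.0·356 + 1.4·190 + 1.6·379 + 8.9·153 = 6033.2; the inset panel supplies 12008.6, so y = 12008.6/22.0 ≈ 545.85.

(526.7, 545.8)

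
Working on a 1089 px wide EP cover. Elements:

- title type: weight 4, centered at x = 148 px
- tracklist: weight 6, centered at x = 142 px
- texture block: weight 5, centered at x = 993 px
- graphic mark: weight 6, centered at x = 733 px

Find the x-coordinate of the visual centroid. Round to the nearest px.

Total weight = 4 + 6 + 5 + 6 = 21.
x-moment: 4·148 + 6·142 + 5·993 + 6·733 = 10807; centroid 10807/21 ≈ 514.62.

x ≈ 515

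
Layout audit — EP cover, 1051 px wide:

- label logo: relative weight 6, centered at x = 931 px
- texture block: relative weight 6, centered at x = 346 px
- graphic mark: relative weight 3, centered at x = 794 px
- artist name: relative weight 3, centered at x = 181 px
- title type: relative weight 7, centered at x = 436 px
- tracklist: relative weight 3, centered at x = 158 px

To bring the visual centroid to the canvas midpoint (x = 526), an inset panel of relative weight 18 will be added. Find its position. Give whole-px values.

New total weight: (6 + 6 + 3 + 3 + 7 + 3) + 18 = 46.
x: target moment 46×526 = 24196; current 6·931 + 6·346 + 3·794 + 3·181 + 7·436 + 3·158 = 14113; the inset panel supplies 10083, so x = 10083/18 ≈ 560.17.

x ≈ 560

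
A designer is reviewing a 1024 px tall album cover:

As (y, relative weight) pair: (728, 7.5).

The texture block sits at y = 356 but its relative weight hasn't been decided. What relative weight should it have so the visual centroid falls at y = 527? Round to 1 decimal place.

Known: weight 7.5 with moment 7.5·728 = 5460.0.
Set Σw·y/Σw = 527: (5460.0 + 356w) = 527·(7.5 + w).
Solving: w = (527·7.5 − 5460.0) / (356 − 527) = -1507.5 / -171 ≈ 8.82.

w ≈ 8.8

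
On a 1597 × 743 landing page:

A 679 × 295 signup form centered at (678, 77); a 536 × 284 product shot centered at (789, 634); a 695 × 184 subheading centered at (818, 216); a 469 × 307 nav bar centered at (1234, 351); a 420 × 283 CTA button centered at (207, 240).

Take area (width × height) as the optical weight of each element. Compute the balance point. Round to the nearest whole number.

(757, 294)

Areas → weights: signup form 679·295 = 200305, product shot 536·284 = 152224, subheading 695·184 = 127880, nav bar 469·307 = 143983, CTA button 420·283 = 118860; Σw = 743252.
Σw·x = 200305·678 + 152224·789 + 127880·818 + 143983·1234 + 118860·207 = 562796408, so x̄ = 562796408/743252 ≈ 757.21.
Σw·y = 200305·77 + 152224·634 + 127880·216 + 143983·351 + 118860·240 = 218620014, so ȳ = 218620014/743252 ≈ 294.14.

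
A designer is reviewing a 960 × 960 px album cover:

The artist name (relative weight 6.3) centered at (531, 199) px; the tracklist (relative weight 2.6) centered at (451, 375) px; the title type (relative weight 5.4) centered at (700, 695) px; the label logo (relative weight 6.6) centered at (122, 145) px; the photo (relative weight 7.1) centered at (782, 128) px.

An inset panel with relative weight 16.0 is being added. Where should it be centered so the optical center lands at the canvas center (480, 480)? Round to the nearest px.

(404, 830)

With the inset panel, Σw becomes 6.3 + 2.6 + 5.4 + 6.6 + 7.1 + 16.0 = 44.0.
x: need Σw·x = 44.0·480 = 21120.0. Existing = 6.3·531 + 2.6·451 + 5.4·700 + 6.6·122 + 7.1·782 = 14655.3. Remainder 6464.7 / 16.0 ≈ 404.04.
y: need Σw·y = 44.0·480 = 21120.0. Existing = 6.3·199 + 2.6·375 + 5.4·695 + 6.6·145 + 7.1·128 = 7847.5. Remainder 13272.5 / 16.0 ≈ 829.53.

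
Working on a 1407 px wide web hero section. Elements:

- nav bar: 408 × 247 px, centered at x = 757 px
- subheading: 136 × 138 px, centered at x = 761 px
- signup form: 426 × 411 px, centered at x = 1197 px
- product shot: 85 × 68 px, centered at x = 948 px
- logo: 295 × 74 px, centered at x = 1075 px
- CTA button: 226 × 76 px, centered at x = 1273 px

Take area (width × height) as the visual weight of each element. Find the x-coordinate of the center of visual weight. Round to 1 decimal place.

Areas: nav bar 408·247 = 100776, subheading 136·138 = 18768, signup form 426·411 = 175086, product shot 85·68 = 5780, logo 295·74 = 21830, CTA button 226·76 = 17176. Total weight = 339416.
Σw·x = 350959560; x̄ = 350959560/339416 ≈ 1034.01.

x ≈ 1034.0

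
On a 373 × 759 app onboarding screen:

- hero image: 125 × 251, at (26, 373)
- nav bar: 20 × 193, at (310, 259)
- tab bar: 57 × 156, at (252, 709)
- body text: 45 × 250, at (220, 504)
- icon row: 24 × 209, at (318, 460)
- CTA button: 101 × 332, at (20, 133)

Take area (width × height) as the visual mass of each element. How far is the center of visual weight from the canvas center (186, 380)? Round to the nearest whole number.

Areas: hero image 125·251 = 31375, nav bar 20·193 = 3860, tab bar 57·156 = 8892, body text 45·250 = 11250, icon row 24·209 = 5016, CTA button 101·332 = 33532. Total weight = 93925.
x-moment: 31375·26 + 3860·310 + 8892·252 + 11250·220 + 5016·318 + 33532·20 = 8993862; centroid 8993862/93925 ≈ 95.76.
y-moment: 31375·373 + 3860·259 + 8892·709 + 11250·504 + 5016·460 + 33532·133 = 31444159; centroid 31444159/93925 ≈ 334.78.
Relative to (186, 380): Δ = (-90.24, -45.22); |Δ| = √(-90.24² + -45.22²) ≈ 100.94.

≈ 101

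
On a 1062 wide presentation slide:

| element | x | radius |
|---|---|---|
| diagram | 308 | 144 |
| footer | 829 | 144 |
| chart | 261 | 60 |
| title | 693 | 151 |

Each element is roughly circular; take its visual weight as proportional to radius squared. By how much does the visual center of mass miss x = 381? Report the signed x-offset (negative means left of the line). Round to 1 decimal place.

≈ 213.0

Weights ∝ r²: diagram 144² = 20736, footer 144² = 20736, chart 60² = 3600, title 151² = 22801; Σw = 67873.
Σw·x = 20736·308 + 20736·829 + 3600·261 + 22801·693 = 40317525, so x̄ = 40317525/67873 ≈ 594.01.
Offset from x = 381: 594.01 − 381 ≈ 213.01.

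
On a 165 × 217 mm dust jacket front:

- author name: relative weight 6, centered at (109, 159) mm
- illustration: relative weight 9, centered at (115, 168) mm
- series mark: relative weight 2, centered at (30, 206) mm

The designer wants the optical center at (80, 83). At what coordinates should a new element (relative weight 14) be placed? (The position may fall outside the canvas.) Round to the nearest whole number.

(52, -22)

With the new element, Σw becomes 6 + 9 + 2 + 14 = 31.
Along x: (1749 + 14·x) / 31 = 80 (existing moment 6·109 + 9·115 + 2·30 = 1749) ⇒ x = (2480 − 1749) / 14 ≈ 52.21.
Along y: (2878 + 14·y) / 31 = 83 (existing moment 6·159 + 9·168 + 2·206 = 2878) ⇒ y = (2573 − 2878) / 14 ≈ -21.79.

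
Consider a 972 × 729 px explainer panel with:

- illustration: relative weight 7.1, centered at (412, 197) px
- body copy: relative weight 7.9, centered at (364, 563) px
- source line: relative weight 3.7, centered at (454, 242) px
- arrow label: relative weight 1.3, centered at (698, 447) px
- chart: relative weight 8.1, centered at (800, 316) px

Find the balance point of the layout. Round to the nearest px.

(529, 352)

Weights sum to 7.1 + 7.9 + 3.7 + 1.3 + 8.1 = 28.1.
x-moment: 7.1·412 + 7.9·364 + 3.7·454 + 1.3·698 + 8.1·800 = 14868.0; centroid 14868.0/28.1 ≈ 529.11.
y-moment: 7.1·197 + 7.9·563 + 3.7·242 + 1.3·447 + 8.1·316 = 9882.5; centroid 9882.5/28.1 ≈ 351.69.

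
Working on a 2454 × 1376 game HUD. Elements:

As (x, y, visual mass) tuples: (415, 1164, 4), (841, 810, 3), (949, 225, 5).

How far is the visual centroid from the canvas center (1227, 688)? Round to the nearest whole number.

≈ 483

Σw = 4 + 3 + 5 = 12.
x: (4·415 + 3·841 + 5·949) / 12 = 8928 / 12 ≈ 744.00
y: (4·1164 + 3·810 + 5·225) / 12 = 8211 / 12 ≈ 684.25
Relative to (1227, 688): Δ = (-483.00, -3.75); |Δ| = √(-483.00² + -3.75²) ≈ 483.01.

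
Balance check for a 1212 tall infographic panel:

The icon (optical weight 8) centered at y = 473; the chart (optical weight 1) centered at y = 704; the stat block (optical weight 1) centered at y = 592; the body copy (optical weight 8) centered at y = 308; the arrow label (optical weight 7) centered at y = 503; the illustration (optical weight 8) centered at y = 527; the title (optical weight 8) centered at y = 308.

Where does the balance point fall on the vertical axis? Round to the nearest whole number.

y ≈ 433

Σw = 8 + 1 + 1 + 8 + 7 + 8 + 8 = 41.
y: moment 17745 / weight 41 ≈ 432.80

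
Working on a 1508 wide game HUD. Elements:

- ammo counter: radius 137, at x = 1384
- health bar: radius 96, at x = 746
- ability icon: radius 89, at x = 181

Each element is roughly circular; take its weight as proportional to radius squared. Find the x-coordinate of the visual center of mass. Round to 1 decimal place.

x ≈ 954.9

Weights ∝ r²: ammo counter 137² = 18769, health bar 96² = 9216, ability icon 89² = 7921; Σw = 35906.
Σw·x = 18769·1384 + 9216·746 + 7921·181 = 34285133, so x̄ = 34285133/35906 ≈ 954.86.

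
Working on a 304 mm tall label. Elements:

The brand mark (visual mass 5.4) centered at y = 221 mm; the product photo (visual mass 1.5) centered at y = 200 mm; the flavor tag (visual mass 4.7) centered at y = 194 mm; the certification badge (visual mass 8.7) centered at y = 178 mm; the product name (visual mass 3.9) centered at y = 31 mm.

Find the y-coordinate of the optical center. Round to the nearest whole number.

y ≈ 168

Total weight = 5.4 + 1.5 + 4.7 + 8.7 + 3.9 = 24.2.
Σw·y = 5.4·221 + 1.5·200 + 4.7·194 + 8.7·178 + 3.9·31 = 4074.7, so ȳ = 4074.7/24.2 ≈ 168.38.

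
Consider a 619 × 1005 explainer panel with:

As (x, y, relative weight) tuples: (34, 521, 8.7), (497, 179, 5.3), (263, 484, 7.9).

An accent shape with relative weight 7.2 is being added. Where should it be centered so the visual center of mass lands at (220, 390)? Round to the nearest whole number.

New total weight: (8.7 + 5.3 + 7.9) + 7.2 = 29.1.
x: need Σw·x = 29.1·220 = 6402.0. Existing = 8.7·34 + 5.3·497 + 7.9·263 = 5007.6. Remainder 1394.4 / 7.2 ≈ 193.67.
y: need Σw·y = 29.1·390 = 11349.0. Existing = 8.7·521 + 5.3·179 + 7.9·484 = 9305.0. Remainder 2044.0 / 7.2 ≈ 283.89.

(194, 284)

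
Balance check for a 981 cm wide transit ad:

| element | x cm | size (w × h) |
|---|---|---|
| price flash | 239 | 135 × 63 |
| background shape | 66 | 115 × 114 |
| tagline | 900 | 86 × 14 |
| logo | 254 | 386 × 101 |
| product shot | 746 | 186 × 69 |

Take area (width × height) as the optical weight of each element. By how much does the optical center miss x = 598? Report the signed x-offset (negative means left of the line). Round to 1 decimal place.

≈ -283.7 cm

Areas → weights: price flash 135·63 = 8505, background shape 115·114 = 13110, tagline 86·14 = 1204, logo 386·101 = 38986, product shot 186·69 = 12834; Σw = 74639.
x-moment: 8505·239 + 13110·66 + 1204·900 + 38986·254 + 12834·746 = 23458163; centroid 23458163/74639 ≈ 314.29.
Offset from x = 598: 314.29 − 598 ≈ -283.71.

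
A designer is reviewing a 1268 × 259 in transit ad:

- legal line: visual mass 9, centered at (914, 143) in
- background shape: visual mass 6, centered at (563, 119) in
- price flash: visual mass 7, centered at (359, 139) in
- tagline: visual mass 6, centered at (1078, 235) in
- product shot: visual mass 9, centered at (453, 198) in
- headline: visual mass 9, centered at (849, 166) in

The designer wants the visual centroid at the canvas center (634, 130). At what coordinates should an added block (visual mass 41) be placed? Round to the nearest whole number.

(557, 89)

With the added block, Σw becomes 9 + 6 + 7 + 6 + 9 + 9 + 41 = 87.
Along x: (32303 + 41·x) / 87 = 634 (existing moment 9·914 + 6·563 + 7·359 + 6·1078 + 9·453 + 9·849 = 32303) ⇒ x = (55158 − 32303) / 41 ≈ 557.44.
Along y: (7660 + 41·y) / 87 = 130 (existing moment 9·143 + 6·119 + 7·139 + 6·235 + 9·198 + 9·166 = 7660) ⇒ y = (11310 − 7660) / 41 ≈ 89.02.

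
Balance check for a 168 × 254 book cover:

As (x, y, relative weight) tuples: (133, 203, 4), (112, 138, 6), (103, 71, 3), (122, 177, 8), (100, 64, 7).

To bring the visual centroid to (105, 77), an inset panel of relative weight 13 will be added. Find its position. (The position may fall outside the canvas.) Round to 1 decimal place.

(85.8, -43.1)

With the inset panel, Σw becomes 4 + 6 + 3 + 8 + 7 + 13 = 41.
x: need Σw·x = 41·105 = 4305. Existing = 4·133 + 6·112 + 3·103 + 8·122 + 7·100 = 3189. Remainder 1116 / 13 ≈ 85.85.
y: need Σw·y = 41·77 = 3157. Existing = 4·203 + 6·138 + 3·71 + 8·177 + 7·64 = 3717. Remainder -560 / 13 ≈ -43.08.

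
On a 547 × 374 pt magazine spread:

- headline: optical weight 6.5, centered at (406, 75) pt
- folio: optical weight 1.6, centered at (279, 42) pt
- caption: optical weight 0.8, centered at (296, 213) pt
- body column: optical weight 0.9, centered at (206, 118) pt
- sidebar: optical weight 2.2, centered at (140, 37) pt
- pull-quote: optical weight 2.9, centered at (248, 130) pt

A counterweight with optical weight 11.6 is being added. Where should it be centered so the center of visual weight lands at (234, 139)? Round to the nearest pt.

With the counterweight, Σw becomes 6.5 + 1.6 + 0.8 + 0.9 + 2.2 + 2.9 + 11.6 = 26.5.
Along x: (4534.8 + 11.6·x) / 26.5 = 234 (existing moment 6.5·406 + 1.6·279 + 0.8·296 + 0.9·206 + 2.2·140 + 2.9·248 = 4534.8) ⇒ x = (6201.0 − 4534.8) / 11.6 ≈ 143.64.
Along y: (1289.7 + 11.6·y) / 26.5 = 139 (existing moment 6.5·75 + 1.6·42 + 0.8·213 + 0.9·118 + 2.2·37 + 2.9·130 = 1289.7) ⇒ y = (3683.5 − 1289.7) / 11.6 ≈ 206.36.

(144, 206)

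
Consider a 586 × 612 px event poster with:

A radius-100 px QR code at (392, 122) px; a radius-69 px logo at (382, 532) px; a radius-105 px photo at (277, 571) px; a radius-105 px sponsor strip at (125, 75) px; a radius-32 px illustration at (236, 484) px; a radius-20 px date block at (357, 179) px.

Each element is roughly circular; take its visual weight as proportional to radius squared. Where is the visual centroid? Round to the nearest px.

Weights ∝ r²: QR code 100² = 10000, logo 69² = 4761, photo 105² = 11025, sponsor strip 105² = 11025, illustration 32² = 1024, date block 20² = 400; Σw = 38235.
x-moment: 10000·392 + 4761·382 + 11025·277 + 11025·125 + 1024·236 + 400·357 = 10555216; centroid 10555216/38235 ≈ 276.06.
y-moment: 10000·122 + 4761·532 + 11025·571 + 11025·75 + 1024·484 + 400·179 = 11442218; centroid 11442218/38235 ≈ 299.26.

(276, 299)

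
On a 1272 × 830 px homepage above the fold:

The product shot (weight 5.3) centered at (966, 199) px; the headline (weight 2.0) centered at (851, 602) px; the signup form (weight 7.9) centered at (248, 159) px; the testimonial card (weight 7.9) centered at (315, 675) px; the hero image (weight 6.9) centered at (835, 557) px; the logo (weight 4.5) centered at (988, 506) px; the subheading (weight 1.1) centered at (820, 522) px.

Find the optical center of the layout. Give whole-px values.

Total weight = 5.3 + 2.0 + 7.9 + 7.9 + 6.9 + 4.5 + 1.1 = 35.6.
x: (5.3·966 + 2.0·851 + 7.9·248 + 7.9·315 + 6.9·835 + 4.5·988 + 1.1·820) / 35.6 = 22379.0 / 35.6 ≈ 628.62
y: (5.3·199 + 2.0·602 + 7.9·159 + 7.9·675 + 6.9·557 + 4.5·506 + 1.1·522) / 35.6 = 15541.8 / 35.6 ≈ 436.57

(629, 437)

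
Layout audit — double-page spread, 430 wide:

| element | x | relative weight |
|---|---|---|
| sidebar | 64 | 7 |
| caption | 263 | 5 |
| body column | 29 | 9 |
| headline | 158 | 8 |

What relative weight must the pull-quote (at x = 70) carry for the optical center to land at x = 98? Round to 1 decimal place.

w ≈ 15.9

Fixed elements: Σw = 7 + 5 + 9 + 8 = 29, Σw·x = 7·64 + 5·263 + 9·29 + 8·158 = 3288.
Balance at x = 98 requires (3288 + w·70) / (29 + w) = 98.
So w = (98·29 − 3288)/(70 − 98) = -446/-28 ≈ 15.93.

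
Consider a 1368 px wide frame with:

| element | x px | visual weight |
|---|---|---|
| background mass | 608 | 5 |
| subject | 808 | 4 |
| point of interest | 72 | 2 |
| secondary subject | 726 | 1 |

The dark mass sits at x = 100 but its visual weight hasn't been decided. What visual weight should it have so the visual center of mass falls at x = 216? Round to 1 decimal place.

w ≈ 39.2

Fixed elements: Σw = 5 + 4 + 2 + 1 = 12, Σw·x = 5·608 + 4·808 + 2·72 + 1·726 = 7142.
Set Σw·x/Σw = 216: (7142 + 100w) = 216·(12 + w).
Rearranging, w·(100 − 216) = 216·12 − 7142 = -4550, so w ≈ -4550/-116 = 39.22.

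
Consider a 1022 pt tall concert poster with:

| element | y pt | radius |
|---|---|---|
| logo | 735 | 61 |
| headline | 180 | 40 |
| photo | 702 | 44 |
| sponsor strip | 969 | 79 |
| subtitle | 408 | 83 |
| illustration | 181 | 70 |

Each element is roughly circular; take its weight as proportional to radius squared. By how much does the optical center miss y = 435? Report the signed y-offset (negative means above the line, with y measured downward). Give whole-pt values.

≈ 124 pt

r² weights: logo 61² = 3721, headline 40² = 1600, photo 44² = 1936, sponsor strip 79² = 6241, subtitle 83² = 6889, illustration 70² = 4900. Total = 25287.
y: moment 14127148 / weight 25287 ≈ 558.67
Offset from y = 435: 558.67 − 435 ≈ 123.67.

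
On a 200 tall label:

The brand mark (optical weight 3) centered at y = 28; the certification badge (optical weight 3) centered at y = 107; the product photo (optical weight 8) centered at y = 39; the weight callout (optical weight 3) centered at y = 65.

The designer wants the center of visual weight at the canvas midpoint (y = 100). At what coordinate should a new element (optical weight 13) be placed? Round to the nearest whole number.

y ≈ 161

New total weight: (3 + 3 + 8 + 3) + 13 = 30.
Along y: (912 + 13·y) / 30 = 100 (existing moment 3·28 + 3·107 + 8·39 + 3·65 = 912) ⇒ y = (3000 − 912) / 13 ≈ 160.62.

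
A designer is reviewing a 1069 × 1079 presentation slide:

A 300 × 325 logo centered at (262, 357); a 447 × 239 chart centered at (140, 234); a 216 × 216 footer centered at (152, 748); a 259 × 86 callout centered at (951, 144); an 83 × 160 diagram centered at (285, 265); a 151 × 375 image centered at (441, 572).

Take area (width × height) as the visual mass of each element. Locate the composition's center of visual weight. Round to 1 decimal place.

Areas → weights: logo 300·325 = 97500, chart 447·239 = 106833, footer 216·216 = 46656, callout 259·86 = 22274, diagram 83·160 = 13280, image 151·375 = 56625; Σw = 343168.
x-moment: 97500·262 + 106833·140 + 46656·152 + 22274·951 + 13280·285 + 56625·441 = 97532331; centroid 97532331/343168 ≈ 284.21.
y-moment: 97500·357 + 106833·234 + 46656·748 + 22274·144 + 13280·265 + 56625·572 = 133821266; centroid 133821266/343168 ≈ 389.96.

(284.2, 390.0)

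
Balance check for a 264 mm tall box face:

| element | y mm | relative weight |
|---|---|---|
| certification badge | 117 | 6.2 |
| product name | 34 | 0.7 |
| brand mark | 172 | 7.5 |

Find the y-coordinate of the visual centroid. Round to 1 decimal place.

y ≈ 141.6

Total weight = 6.2 + 0.7 + 7.5 = 14.4.
Σw·y = 6.2·117 + 0.7·34 + 7.5·172 = 2039.2, so ȳ = 2039.2/14.4 ≈ 141.61.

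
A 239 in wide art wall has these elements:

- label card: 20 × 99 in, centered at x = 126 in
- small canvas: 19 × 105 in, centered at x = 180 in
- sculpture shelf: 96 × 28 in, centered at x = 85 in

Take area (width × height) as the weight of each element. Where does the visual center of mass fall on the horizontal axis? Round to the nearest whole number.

x ≈ 126

Taking area as weight: label card 20·99 = 1980, small canvas 19·105 = 1995, sculpture shelf 96·28 = 2688. Sum 6663.
Σw·x = 1980·126 + 1995·180 + 2688·85 = 837060, so x̄ = 837060/6663 ≈ 125.63.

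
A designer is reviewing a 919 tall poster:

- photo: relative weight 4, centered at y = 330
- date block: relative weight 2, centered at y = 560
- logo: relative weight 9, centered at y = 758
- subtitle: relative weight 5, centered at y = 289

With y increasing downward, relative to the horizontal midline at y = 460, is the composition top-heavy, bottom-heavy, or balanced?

bottom-heavy

Σw = 4 + 2 + 9 + 5 = 20.
y-moment: 4·330 + 2·560 + 9·758 + 5·289 = 10707; centroid 10707/20 ≈ 535.35.
Since 535.4 is below (larger y than) 460, the composition reads bottom-heavy.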